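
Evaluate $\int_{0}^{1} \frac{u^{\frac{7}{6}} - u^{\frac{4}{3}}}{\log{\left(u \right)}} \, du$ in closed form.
$\log{\left(\frac{13}{14} \right)}$

Consider the one-parameter family: let $I(a) = \int_{0}^{1} \frac{- u^{\frac{4}{3}} + u^{a}}{\log{\left(u \right)}} \, du$.

Since $\dfrac{\partial}{\partial a}\,u^{a} = u^{a} \ln u$, the $\ln u$ in the denominator cancels and
$$\frac{dI}{da} = \int_{0}^{1} u^{a} \, du = \left[\frac{u^{a+1}}{a+1}\right]_0^1 = \frac{1}{a + 1}.$$

Integrating with respect to $a$ gives $I(a) = \log{\left(\frac{3 a}{7} + \frac{3}{7} \right)} + C$.

At $a = \frac{4}{3}$ the integrand is identically $0$, so $I(\frac{4}{3}) = 0$. The closed form gives $0$, hence $C = 0$.

Setting $a = \frac{7}{6}$:
$$I = \log{\left(\frac{13}{14} \right)}.$$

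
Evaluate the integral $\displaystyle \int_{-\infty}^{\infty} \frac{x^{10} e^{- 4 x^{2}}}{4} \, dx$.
$\frac{945 \sqrt{\pi}}{262144}$

Start from the elementary integral
$$J(a) = \int_{-\infty}^{\infty} \frac{e^{- a x^{2}}}{4} \, dx = \frac{\sqrt{\pi}}{4 \sqrt{a}}.$$

Differentiating under the integral sign brings down a factor of $(-x^2)$:
$$\frac{dJ}{da} = \int_{-\infty}^{\infty} - \frac{x^{2} e^{- a x^{2}}}{4} \, dx = - \frac{\sqrt{\pi}}{8 a^{\frac{3}{2}}}.$$

Repeating $5$ times in total — each differentiation brings down another $(-x^2)$ — gives
$$\frac{d^{5}J}{da^{5}} = \int_{-\infty}^{\infty} - \frac{x^{10} e^{- a x^{2}}}{4} \, dx = - \frac{945 \sqrt{\pi}}{128 a^{\frac{11}{2}}},$$
and the integrand here is $(-1)^{5}$ times the target integrand, so $I = (-1)^{5}\,\frac{d^{5}J}{da^{5}} = \frac{945 \sqrt{\pi}}{128 a^{\frac{11}{2}}}$.

Setting $a = 4$:
$$I = \frac{945 \sqrt{\pi}}{262144}.$$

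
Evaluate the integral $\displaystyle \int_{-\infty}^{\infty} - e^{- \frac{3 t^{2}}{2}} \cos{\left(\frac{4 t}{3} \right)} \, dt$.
$- \frac{\sqrt{6} \sqrt{\pi}}{3 e^{\frac{8}{27}}}$

Define $I(b) = \int_{-\infty}^{\infty} - e^{- \frac{3 t^{2}}{2}} \cos{\left(b t \right)} \, dt$.

Differentiating under the integral sign,
$$I'(b) = \int_{-\infty}^{\infty} t e^{- \frac{3 t^{2}}{2}} \sin{\left(b t \right)} \, dt.$$

Integrate $\int_{-\infty}^{\infty} t \sin(b t)\, e^{- \frac{3 t^{2}}{2}}\, dt$ by parts with $u = \sin(b t)$ and $dv = t\, e^{- \frac{3 t^{2}}{2}}\, dt$, giving $v = - \frac{e^{- \frac{3 t^{2}}{2}}}{3}$. The boundary term vanishes and
$$\int_{-\infty}^{\infty} t \sin(b t)\, e^{- \frac{3 t^{2}}{2}}\, dt = \frac{b}{3} \int_{-\infty}^{\infty} \cos(b t)\, e^{- \frac{3 t^{2}}{2}}\, dt,$$
so $I'(b) = - \frac{b}{3}\, I(b)$.

This is a separable first-order ODE; solving with the initial condition $I(0) = \int_{-\infty}^{\infty} - e^{- \frac{3 t^{2}}{2}}\,dt = - \frac{\sqrt{6} \sqrt{\pi}}{3}$ gives
$$I(b) = - \frac{\sqrt{6} \sqrt{\pi} e^{- \frac{b^{2}}{6}}}{3}.$$

Setting $b = \frac{4}{3}$:
$$I = - \frac{\sqrt{6} \sqrt{\pi}}{3 e^{\frac{8}{27}}}.$$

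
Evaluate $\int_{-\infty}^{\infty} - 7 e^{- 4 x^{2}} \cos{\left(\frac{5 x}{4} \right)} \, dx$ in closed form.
$- \frac{7 \sqrt{\pi}}{2 e^{\frac{25}{256}}}$

Treat the cosine frequency as a parameter and define $I(b) = \int_{-\infty}^{\infty} - 7 e^{- 4 x^{2}} \cos{\left(b x \right)} \, dx$.

Differentiating under the integral sign,
$$I'(b) = \int_{-\infty}^{\infty} 7 x e^{- 4 x^{2}} \sin{\left(b x \right)} \, dx.$$

Integrate $\int_{-\infty}^{\infty} x \sin(b x)\, e^{- 4 x^{2}}\, dx$ by parts with $u = \sin(b x)$ and $dv = x\, e^{- 4 x^{2}}\, dx$, giving $v = - \frac{e^{- 4 x^{2}}}{8}$. The boundary term vanishes and
$$\int_{-\infty}^{\infty} x \sin(b x)\, e^{- 4 x^{2}}\, dx = \frac{b}{8} \int_{-\infty}^{\infty} \cos(b x)\, e^{- 4 x^{2}}\, dx,$$
so $I'(b) = - \frac{b}{8}\, I(b)$.

This is a separable first-order ODE; solving with the initial condition $I(0) = \int_{-\infty}^{\infty} - 7 e^{- 4 x^{2}}\,dx = - \frac{7 \sqrt{\pi}}{2}$ gives
$$I(b) = - \frac{7 \sqrt{\pi} e^{- \frac{b^{2}}{16}}}{2}.$$

Setting $b = \frac{5}{4}$:
$$I = - \frac{7 \sqrt{\pi}}{2 e^{\frac{25}{256}}}.$$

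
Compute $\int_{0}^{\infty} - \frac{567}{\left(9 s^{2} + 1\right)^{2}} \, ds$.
$- \frac{189 \pi}{4}$

Recall the elementary integral
$$J(a) = \int_{0}^{\infty} - \frac{7}{a^{2} + s^{2}} \, ds = - \frac{7 \pi}{2 a}.$$

Differentiating under the integral sign with respect to $a$,
$$\frac{dJ}{da} = \int_{0}^{\infty} \frac{14 a}{\left(a^{2} + s^{2}\right)^{2}} \, ds = \frac{7 \pi}{2 a^{2}},$$
so $\int_{0}^{\infty} - \frac{7}{\left(a^{2} + s^{2}\right)^{2}} \, ds = - \frac{7 \pi}{4 a^{3}}$.

Setting $a = \frac{1}{3}$:
$$I = - \frac{189 \pi}{4}.$$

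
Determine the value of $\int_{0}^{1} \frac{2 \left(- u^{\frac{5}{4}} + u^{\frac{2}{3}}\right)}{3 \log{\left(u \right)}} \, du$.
$\log{\left(\frac{2 \sqrt[3]{50}}{9} \right)}$

Consider the one-parameter family: let $I(a) = \int_{0}^{1} \frac{2 \left(- u^{\frac{5}{4}} + u^{a}\right)}{3 \log{\left(u \right)}} \, du$.

Since $\dfrac{\partial}{\partial a}\,u^{a} = u^{a} \ln u$, the $\ln u$ in the denominator cancels and
$$\frac{dI}{da} = \int_{0}^{1} \frac{2}{3} u^{a} \, du = \frac{2}{3} \left[\frac{u^{a+1}}{a+1}\right]_0^1 = \frac{2}{3 \left(a + 1\right)}.$$

Integrating with respect to $a$ gives $I(a) = \frac{2 \log{\left(\frac{4 a}{9} + \frac{4}{9} \right)}}{3} + C$.

At $a = \frac{5}{4}$ the integrand is identically $0$, so $I(\frac{5}{4}) = 0$. The closed form gives $0$, hence $C = 0$.

Setting $a = \frac{2}{3}$:
$$I = \log{\left(\frac{2 \sqrt[3]{50}}{9} \right)}.$$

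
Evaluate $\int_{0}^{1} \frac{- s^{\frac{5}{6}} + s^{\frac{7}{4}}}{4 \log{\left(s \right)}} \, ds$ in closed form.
$- \frac{\log{\left(2 \right)}}{2} + \frac{\log{\left(6 \right)}}{4}$

Replace the exponent $\frac{5}{6}$ by a parameter $a$: let $I(a) = \int_{0}^{1} \frac{s^{\frac{7}{4}} - s^{a}}{4 \log{\left(s \right)}} \, ds$.

Since $\dfrac{\partial}{\partial a}\,s^{a} = s^{a} \ln s$, the $\ln s$ in the denominator cancels and
$$\frac{dI}{da} = \int_{0}^{1} - \frac{1}{4} s^{a} \, ds = - \frac{1}{4} \left[\frac{s^{a+1}}{a+1}\right]_0^1 = - \frac{1}{4 a + 4}.$$

Integrating with respect to $a$ gives $I(a) = - \frac{\log{\left(a + 1 \right)}}{4} - \frac{\log{\left(2 \right)}}{2} + \frac{\log{\left(11 \right)}}{4} + C$.

At $a = \frac{7}{4}$ the integrand is identically $0$, so $I(\frac{7}{4}) = 0$. The closed form gives $0$, hence $C = 0$.

Setting $a = \frac{5}{6}$:
$$I = - \frac{\log{\left(2 \right)}}{2} + \frac{\log{\left(6 \right)}}{4}.$$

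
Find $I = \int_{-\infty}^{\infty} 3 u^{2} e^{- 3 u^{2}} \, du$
$\frac{\sqrt{3} \sqrt{\pi}}{6}$

Consider the simpler parametrised integral
$$J(a) = \int_{-\infty}^{\infty} 3 e^{- a u^{2}} \, du = \frac{3 \sqrt{\pi}}{\sqrt{a}}.$$

Differentiating under the integral sign brings down a factor of $(-u^2)$:
$$\frac{dJ}{da} = \int_{-\infty}^{\infty} - 3 u^{2} e^{- a u^{2}} \, du = - \frac{3 \sqrt{\pi}}{2 a^{\frac{3}{2}}}.$$

The integral on the left is $-I$, so $I = \frac{3 \sqrt{\pi}}{2 a^{\frac{3}{2}}}$.

Setting $a = 3$:
$$I = \frac{\sqrt{3} \sqrt{\pi}}{6}.$$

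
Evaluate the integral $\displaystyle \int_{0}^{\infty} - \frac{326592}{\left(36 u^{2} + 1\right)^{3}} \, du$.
$- 10206 \pi$

Begin with the known result
$$J(a) = \int_{0}^{\infty} - \frac{7}{a^{2} + u^{2}} \, du = - \frac{7 \pi}{2 a}.$$

Differentiating under the integral sign with respect to $a$,
$$\frac{dJ}{da} = \int_{0}^{\infty} \frac{14 a}{\left(a^{2} + u^{2}\right)^{2}} \, du = \frac{7 \pi}{2 a^{2}},$$
so $\int_{0}^{\infty} - \frac{7}{\left(a^{2} + u^{2}\right)^{2}} \, du = - \frac{7 \pi}{4 a^{3}}$.

Repeating — each differentiation of $1/(u^2+a^2)^j$ produces $-2ja/(u^2+a^2)^{j+1}$ — and dividing through by $-2ja$ at each step yields, after $2$ differentiations in total,
$$\int_{0}^{\infty} - \frac{7}{\left(a^{2} + u^{2}\right)^{3}} \, du = - \frac{21 \pi}{16 a^{5}}.$$

Setting $a = \frac{1}{6}$:
$$I = - 10206 \pi.$$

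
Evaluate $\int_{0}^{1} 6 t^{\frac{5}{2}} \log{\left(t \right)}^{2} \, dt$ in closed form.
$\frac{96}{343}$

Begin with the known integral
$$J(a) = \int_{0}^{1} 6 t^{a} \, dt = \frac{6}{a + 1}.$$

Differentiating under the integral sign brings down a factor of $\ln t$:
$$\frac{dJ}{da} = \int_{0}^{1} 6 t^{a} \log{\left(t \right)} \, dt = - \frac{6}{\left(a + 1\right)^{2}}.$$

Repeating twice in total — each differentiation brings down another $\ln t$ — gives
$$\frac{d^{2}J}{da^{2}} = \int_{0}^{1} 6 t^{a} \log{\left(t \right)}^{2} \, dt = \frac{12}{\left(a + 1\right)^{3}},$$
and the integrand here is exactly the target integrand, so $I = \frac{12}{\left(a + 1\right)^{3}}$.

Setting $a = \frac{5}{2}$:
$$I = \frac{96}{343}.$$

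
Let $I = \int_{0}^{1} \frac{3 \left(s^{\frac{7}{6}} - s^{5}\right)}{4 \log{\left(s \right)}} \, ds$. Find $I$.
$- \frac{3 \log{\left(6 \right)}}{2} + \frac{3 \log{\left(13 \right)}}{4}$

Replace the exponent $5$ by a parameter $a$: let $I(a) = \int_{0}^{1} \frac{3 \left(s^{\frac{7}{6}} - s^{a}\right)}{4 \log{\left(s \right)}} \, ds$.

Since $\dfrac{\partial}{\partial a}\,s^{a} = s^{a} \ln s$, the $\ln s$ in the denominator cancels and
$$\frac{dI}{da} = \int_{0}^{1} - \frac{3}{4} s^{a} \, ds = - \frac{3}{4} \left[\frac{s^{a+1}}{a+1}\right]_0^1 = - \frac{3}{4 a + 4}.$$

Integrating with respect to $a$ gives $I(a) = - \frac{3 \log{\left(a + 1 \right)}}{4} - \frac{3 \log{\left(6 \right)}}{4} + \frac{3 \log{\left(13 \right)}}{4} + C$.

At $a = \frac{7}{6}$ the integrand is identically $0$, so $I(\frac{7}{6}) = 0$. The closed form gives $0$, hence $C = 0$.

Setting $a = 5$:
$$I = - \frac{3 \log{\left(6 \right)}}{2} + \frac{3 \log{\left(13 \right)}}{4}.$$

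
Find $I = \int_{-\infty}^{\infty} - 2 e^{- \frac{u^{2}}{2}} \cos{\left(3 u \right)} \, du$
$- \frac{2 \sqrt{2} \sqrt{\pi}}{e^{\frac{9}{2}}}$

Treat the cosine frequency as a parameter and define $I(b) = \int_{-\infty}^{\infty} - 2 e^{- \frac{u^{2}}{2}} \cos{\left(b u \right)} \, du$.

Differentiating under the integral sign,
$$I'(b) = \int_{-\infty}^{\infty} 2 u e^{- \frac{u^{2}}{2}} \sin{\left(b u \right)} \, du.$$

Integrate $\int_{-\infty}^{\infty} u \sin(b u)\, e^{- \frac{u^{2}}{2}}\, du$ by parts with $w = \sin(b u)$ and $dv = u\, e^{- \frac{u^{2}}{2}}\, du$, giving $v = - e^{- \frac{u^{2}}{2}}$. The boundary term vanishes and
$$\int_{-\infty}^{\infty} u \sin(b u)\, e^{- \frac{u^{2}}{2}}\, du = b \int_{-\infty}^{\infty} \cos(b u)\, e^{- \frac{u^{2}}{2}}\, du,$$
so $I'(b) = - b\, I(b)$.

This is a separable first-order ODE; solving with the initial condition $I(0) = \int_{-\infty}^{\infty} - 2 e^{- \frac{u^{2}}{2}}\,du = - 2 \sqrt{2} \sqrt{\pi}$ gives
$$I(b) = - 2 \sqrt{2} \sqrt{\pi} e^{- \frac{b^{2}}{2}}.$$

Setting $b = 3$:
$$I = - \frac{2 \sqrt{2} \sqrt{\pi}}{e^{\frac{9}{2}}}.$$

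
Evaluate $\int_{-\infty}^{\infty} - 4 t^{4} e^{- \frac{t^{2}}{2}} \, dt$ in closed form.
$- 12 \sqrt{2} \sqrt{\pi}$

Consider the simpler parametrised integral
$$J(a) = \int_{-\infty}^{\infty} - 4 e^{- a t^{2}} \, dt = - \frac{4 \sqrt{\pi}}{\sqrt{a}}.$$

Differentiating under the integral sign brings down a factor of $(-t^2)$:
$$\frac{dJ}{da} = \int_{-\infty}^{\infty} 4 t^{2} e^{- a t^{2}} \, dt = \frac{2 \sqrt{\pi}}{a^{\frac{3}{2}}}.$$

Repeating twice in total — each differentiation brings down another $(-t^2)$ — gives
$$\frac{d^{2}J}{da^{2}} = \int_{-\infty}^{\infty} - 4 t^{4} e^{- a t^{2}} \, dt = - \frac{3 \sqrt{\pi}}{a^{\frac{5}{2}}},$$
and the integrand here is exactly the target integrand, so $I = - \frac{3 \sqrt{\pi}}{a^{\frac{5}{2}}}$.

Setting $a = \frac{1}{2}$:
$$I = - 12 \sqrt{2} \sqrt{\pi}.$$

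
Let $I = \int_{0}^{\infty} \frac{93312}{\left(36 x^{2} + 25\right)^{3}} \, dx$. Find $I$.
$\frac{2916 \pi}{3125}$

Recall the elementary integral
$$J(a) = \int_{0}^{\infty} \frac{2}{a^{2} + x^{2}} \, dx = \frac{\pi}{a}.$$

Differentiating under the integral sign with respect to $a$,
$$\frac{dJ}{da} = \int_{0}^{\infty} - \frac{4 a}{\left(a^{2} + x^{2}\right)^{2}} \, dx = - \frac{\pi}{a^{2}},$$
so $\int_{0}^{\infty} \frac{2}{\left(a^{2} + x^{2}\right)^{2}} \, dx = \frac{\pi}{2 a^{3}}$.

Repeating — each differentiation of $1/(x^2+a^2)^j$ produces $-2ja/(x^2+a^2)^{j+1}$ — and dividing through by $-2ja$ at each step yields, after $2$ differentiations in total,
$$\int_{0}^{\infty} \frac{2}{\left(a^{2} + x^{2}\right)^{3}} \, dx = \frac{3 \pi}{8 a^{5}}.$$

Setting $a = \frac{5}{6}$:
$$I = \frac{2916 \pi}{3125}.$$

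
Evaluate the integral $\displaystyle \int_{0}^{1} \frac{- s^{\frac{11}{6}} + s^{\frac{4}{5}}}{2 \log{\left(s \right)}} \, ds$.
$\log{\left(\frac{3 \sqrt{510}}{85} \right)}$

Introduce a parameter $a$ in the exponent: let $I(a) = \int_{0}^{1} \frac{- s^{\frac{11}{6}} + s^{a}}{2 \log{\left(s \right)}} \, ds$.

Since $\dfrac{\partial}{\partial a}\,s^{a} = s^{a} \ln s$, the $\ln s$ in the denominator cancels and
$$\frac{dI}{da} = \int_{0}^{1} \frac{1}{2} s^{a} \, ds = \frac{1}{2} \left[\frac{s^{a+1}}{a+1}\right]_0^1 = \frac{1}{2 \left(a + 1\right)}.$$

Integrating with respect to $a$ gives $I(a) = \log{\left(\frac{\sqrt{102} \sqrt{a + 1}}{17} \right)} + C$.

At $a = \frac{11}{6}$ the integrand is identically $0$, so $I(\frac{11}{6}) = 0$. The closed form gives $0$, hence $C = 0$.

Setting $a = \frac{4}{5}$:
$$I = \log{\left(\frac{3 \sqrt{510}}{85} \right)}.$$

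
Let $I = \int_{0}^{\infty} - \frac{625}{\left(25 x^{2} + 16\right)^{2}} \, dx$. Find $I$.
$- \frac{125 \pi}{256}$

Recall the elementary integral
$$J(a) = \int_{0}^{\infty} - \frac{1}{a^{2} + x^{2}} \, dx = - \frac{\pi}{2 a}.$$

Differentiating under the integral sign with respect to $a$,
$$\frac{dJ}{da} = \int_{0}^{\infty} \frac{2 a}{\left(a^{2} + x^{2}\right)^{2}} \, dx = \frac{\pi}{2 a^{2}},$$
so $\int_{0}^{\infty} - \frac{1}{\left(a^{2} + x^{2}\right)^{2}} \, dx = - \frac{\pi}{4 a^{3}}$.

Setting $a = \frac{4}{5}$:
$$I = - \frac{125 \pi}{256}.$$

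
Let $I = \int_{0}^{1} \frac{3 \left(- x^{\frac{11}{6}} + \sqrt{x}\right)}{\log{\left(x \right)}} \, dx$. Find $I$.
$\log{\left(\frac{729}{4913} \right)}$

Consider the one-parameter family: let $I(a) = \int_{0}^{1} \frac{3 \left(- x^{\frac{11}{6}} + x^{a}\right)}{\log{\left(x \right)}} \, dx$.

Since $\dfrac{\partial}{\partial a}\,x^{a} = x^{a} \ln x$, the $\ln x$ in the denominator cancels and
$$\frac{dI}{da} = \int_{0}^{1} 3 x^{a} \, dx = 3 \left[\frac{x^{a+1}}{a+1}\right]_0^1 = \frac{3}{a + 1}.$$

Integrating with respect to $a$ gives $I(a) = \log{\left(\frac{216 \left(a + 1\right)^{3}}{4913} \right)} + C$.

At $a = \frac{11}{6}$ the integrand is identically $0$, so $I(\frac{11}{6}) = 0$. The closed form gives $0$, hence $C = 0$.

Setting $a = \frac{1}{2}$:
$$I = \log{\left(\frac{729}{4913} \right)}.$$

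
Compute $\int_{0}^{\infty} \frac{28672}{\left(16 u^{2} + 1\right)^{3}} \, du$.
$1344 \pi$

Begin with the known result
$$J(a) = \int_{0}^{\infty} \frac{7}{a^{2} + u^{2}} \, du = \frac{7 \pi}{2 a}.$$

Differentiating under the integral sign with respect to $a$,
$$\frac{dJ}{da} = \int_{0}^{\infty} - \frac{14 a}{\left(a^{2} + u^{2}\right)^{2}} \, du = - \frac{7 \pi}{2 a^{2}},$$
so $\int_{0}^{\infty} \frac{7}{\left(a^{2} + u^{2}\right)^{2}} \, du = \frac{7 \pi}{4 a^{3}}$.

Repeating — each differentiation of $1/(u^2+a^2)^j$ produces $-2ja/(u^2+a^2)^{j+1}$ — and dividing through by $-2ja$ at each step yields, after $2$ differentiations in total,
$$\int_{0}^{\infty} \frac{7}{\left(a^{2} + u^{2}\right)^{3}} \, du = \frac{21 \pi}{16 a^{5}}.$$

Setting $a = \frac{1}{4}$:
$$I = 1344 \pi.$$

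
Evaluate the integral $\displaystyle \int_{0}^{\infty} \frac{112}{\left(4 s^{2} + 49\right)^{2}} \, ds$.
$\frac{2 \pi}{49}$

Start from the standard arctangent integral
$$J(a) = \int_{0}^{\infty} \frac{7}{a^{2} + s^{2}} \, ds = \frac{7 \pi}{2 a}.$$

Differentiating under the integral sign with respect to $a$,
$$\frac{dJ}{da} = \int_{0}^{\infty} - \frac{14 a}{\left(a^{2} + s^{2}\right)^{2}} \, ds = - \frac{7 \pi}{2 a^{2}},$$
so $\int_{0}^{\infty} \frac{7}{\left(a^{2} + s^{2}\right)^{2}} \, ds = \frac{7 \pi}{4 a^{3}}$.

Setting $a = \frac{7}{2}$:
$$I = \frac{2 \pi}{49}.$$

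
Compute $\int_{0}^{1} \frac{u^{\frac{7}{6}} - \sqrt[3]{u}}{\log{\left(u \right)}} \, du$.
$\log{\left(\frac{13}{8} \right)}$

Introduce a parameter $a$ in the exponent: let $I(a) = \int_{0}^{1} \frac{- \sqrt[3]{u} + u^{a}}{\log{\left(u \right)}} \, du$.

Since $\dfrac{\partial}{\partial a}\,u^{a} = u^{a} \ln u$, the $\ln u$ in the denominator cancels and
$$\frac{dI}{da} = \int_{0}^{1} u^{a} \, du = \left[\frac{u^{a+1}}{a+1}\right]_0^1 = \frac{1}{a + 1}.$$

Integrating with respect to $a$ gives $I(a) = \log{\left(\frac{3 a}{4} + \frac{3}{4} \right)} + C$.

At $a = \frac{1}{3}$ the integrand is identically $0$, so $I(\frac{1}{3}) = 0$. The closed form gives $0$, hence $C = 0$.

Setting $a = \frac{7}{6}$:
$$I = \log{\left(\frac{13}{8} \right)}.$$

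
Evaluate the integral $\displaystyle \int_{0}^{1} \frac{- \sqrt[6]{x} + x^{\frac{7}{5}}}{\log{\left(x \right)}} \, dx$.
$- \log{\left(35 \right)} + \log{\left(72 \right)}$

Replace the exponent $\frac{1}{6}$ by a parameter $a$: let $I(a) = \int_{0}^{1} \frac{x^{\frac{7}{5}} - x^{a}}{\log{\left(x \right)}} \, dx$.

Since $\dfrac{\partial}{\partial a}\,x^{a} = x^{a} \ln x$, the $\ln x$ in the denominator cancels and
$$\frac{dI}{da} = \int_{0}^{1} -1 x^{a} \, dx = -1 \left[\frac{x^{a+1}}{a+1}\right]_0^1 = - \frac{1}{a + 1}.$$

Integrating with respect to $a$ gives $I(a) = - \log{\left(\frac{5 a}{12} + \frac{5}{12} \right)} + C$.

At $a = \frac{7}{5}$ the integrand is identically $0$, so $I(\frac{7}{5}) = 0$. The closed form gives $0$, hence $C = 0$.

Setting $a = \frac{1}{6}$:
$$I = - \log{\left(35 \right)} + \log{\left(72 \right)}.$$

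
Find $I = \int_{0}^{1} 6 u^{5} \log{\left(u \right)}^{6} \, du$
$\frac{5}{324}$

Start from the elementary integral
$$J(a) = \int_{0}^{1} 6 u^{a} \, du = \frac{6}{a + 1}.$$

Differentiating under the integral sign brings down a factor of $\ln u$:
$$\frac{dJ}{da} = \int_{0}^{1} 6 u^{a} \log{\left(u \right)} \, du = - \frac{6}{\left(a + 1\right)^{2}}.$$

Repeating $6$ times in total — each differentiation brings down another $\ln u$ — gives
$$\frac{d^{6}J}{da^{6}} = \int_{0}^{1} 6 u^{a} \log{\left(u \right)}^{6} \, du = \frac{4320}{\left(a + 1\right)^{7}},$$
and the integrand here is exactly the target integrand, so $I = \frac{4320}{\left(a + 1\right)^{7}}$.

Setting $a = 5$:
$$I = \frac{5}{324}.$$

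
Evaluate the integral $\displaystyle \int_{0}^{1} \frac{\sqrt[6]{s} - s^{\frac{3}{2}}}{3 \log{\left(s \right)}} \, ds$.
$- \frac{\log{\left(15 \right)}}{3} + \frac{\log{\left(7 \right)}}{3}$

Consider the one-parameter family: let $I(a) = \int_{0}^{1} \frac{\sqrt[6]{s} - s^{a}}{3 \log{\left(s \right)}} \, ds$.

Since $\dfrac{\partial}{\partial a}\,s^{a} = s^{a} \ln s$, the $\ln s$ in the denominator cancels and
$$\frac{dI}{da} = \int_{0}^{1} - \frac{1}{3} s^{a} \, ds = - \frac{1}{3} \left[\frac{s^{a+1}}{a+1}\right]_0^1 = - \frac{1}{3 a + 3}.$$

Integrating with respect to $a$ gives $I(a) = - \frac{\log{\left(a + 1 \right)}}{3} - \frac{\log{\left(6 \right)}}{3} + \frac{\log{\left(7 \right)}}{3} + C$.

At $a = \frac{1}{6}$ the integrand is identically $0$, so $I(\frac{1}{6}) = 0$. The closed form gives $0$, hence $C = 0$.

Setting $a = \frac{3}{2}$:
$$I = - \frac{\log{\left(15 \right)}}{3} + \frac{\log{\left(7 \right)}}{3}.$$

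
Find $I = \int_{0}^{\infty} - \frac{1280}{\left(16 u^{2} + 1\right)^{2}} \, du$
$- 80 \pi$

Recall the elementary integral
$$J(a) = \int_{0}^{\infty} - \frac{5}{a^{2} + u^{2}} \, du = - \frac{5 \pi}{2 a}.$$

Differentiating under the integral sign with respect to $a$,
$$\frac{dJ}{da} = \int_{0}^{\infty} \frac{10 a}{\left(a^{2} + u^{2}\right)^{2}} \, du = \frac{5 \pi}{2 a^{2}},$$
so $\int_{0}^{\infty} - \frac{5}{\left(a^{2} + u^{2}\right)^{2}} \, du = - \frac{5 \pi}{4 a^{3}}$.

Setting $a = \frac{1}{4}$:
$$I = - 80 \pi.$$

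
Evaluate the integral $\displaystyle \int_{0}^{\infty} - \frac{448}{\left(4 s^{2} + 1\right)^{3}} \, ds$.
$- 42 \pi$

Start from the standard arctangent integral
$$J(a) = \int_{0}^{\infty} - \frac{7}{a^{2} + s^{2}} \, ds = - \frac{7 \pi}{2 a}.$$

Differentiating under the integral sign with respect to $a$,
$$\frac{dJ}{da} = \int_{0}^{\infty} \frac{14 a}{\left(a^{2} + s^{2}\right)^{2}} \, ds = \frac{7 \pi}{2 a^{2}},$$
so $\int_{0}^{\infty} - \frac{7}{\left(a^{2} + s^{2}\right)^{2}} \, ds = - \frac{7 \pi}{4 a^{3}}$.

Repeating — each differentiation of $1/(s^2+a^2)^j$ produces $-2ja/(s^2+a^2)^{j+1}$ — and dividing through by $-2ja$ at each step yields, after $2$ differentiations in total,
$$\int_{0}^{\infty} - \frac{7}{\left(a^{2} + s^{2}\right)^{3}} \, ds = - \frac{21 \pi}{16 a^{5}}.$$

Setting $a = \frac{1}{2}$:
$$I = - 42 \pi.$$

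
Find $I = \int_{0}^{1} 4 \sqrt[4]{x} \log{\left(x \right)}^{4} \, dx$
$\frac{98304}{3125}$

Start from the elementary integral
$$J(a) = \int_{0}^{1} 4 x^{a} \, dx = \frac{4}{a + 1}.$$

Differentiating under the integral sign brings down a factor of $\ln x$:
$$\frac{dJ}{da} = \int_{0}^{1} 4 x^{a} \log{\left(x \right)} \, dx = - \frac{4}{\left(a + 1\right)^{2}}.$$

Repeating $4$ times in total — each differentiation brings down another $\ln x$ — gives
$$\frac{d^{4}J}{da^{4}} = \int_{0}^{1} 4 x^{a} \log{\left(x \right)}^{4} \, dx = \frac{96}{\left(a + 1\right)^{5}},$$
and the integrand here is exactly the target integrand, so $I = \frac{96}{\left(a + 1\right)^{5}}$.

Setting $a = \frac{1}{4}$:
$$I = \frac{98304}{3125}.$$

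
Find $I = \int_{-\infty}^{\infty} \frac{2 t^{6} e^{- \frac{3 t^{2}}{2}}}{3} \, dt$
$\frac{10 \sqrt{6} \sqrt{\pi}}{81}$

Begin with the known integral
$$J(a) = \int_{-\infty}^{\infty} \frac{2 e^{- a t^{2}}}{3} \, dt = \frac{2 \sqrt{\pi}}{3 \sqrt{a}}.$$

Differentiating under the integral sign brings down a factor of $(-t^2)$:
$$\frac{dJ}{da} = \int_{-\infty}^{\infty} - \frac{2 t^{2} e^{- a t^{2}}}{3} \, dt = - \frac{\sqrt{\pi}}{3 a^{\frac{3}{2}}}.$$

Repeating $3$ times in total — each differentiation brings down another $(-t^2)$ — gives
$$\frac{d^{3}J}{da^{3}} = \int_{-\infty}^{\infty} - \frac{2 t^{6} e^{- a t^{2}}}{3} \, dt = - \frac{5 \sqrt{\pi}}{4 a^{\frac{7}{2}}},$$
and the integrand here is $(-1)^{3}$ times the target integrand, so $I = (-1)^{3}\,\frac{d^{3}J}{da^{3}} = \frac{5 \sqrt{\pi}}{4 a^{\frac{7}{2}}}$.

Setting $a = \frac{3}{2}$:
$$I = \frac{10 \sqrt{6} \sqrt{\pi}}{81}.$$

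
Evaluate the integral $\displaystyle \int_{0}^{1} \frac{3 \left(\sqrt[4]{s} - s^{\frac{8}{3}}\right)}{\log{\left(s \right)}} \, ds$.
$\log{\left(\frac{3375}{85184} \right)}$

Introduce a parameter $a$ in the exponent: let $I(a) = \int_{0}^{1} \frac{3 \left(- s^{\frac{8}{3}} + s^{a}\right)}{\log{\left(s \right)}} \, ds$.

Since $\dfrac{\partial}{\partial a}\,s^{a} = s^{a} \ln s$, the $\ln s$ in the denominator cancels and
$$\frac{dI}{da} = \int_{0}^{1} 3 s^{a} \, ds = 3 \left[\frac{s^{a+1}}{a+1}\right]_0^1 = \frac{3}{a + 1}.$$

Integrating with respect to $a$ gives $I(a) = \log{\left(\frac{27 \left(a + 1\right)^{3}}{1331} \right)} + C$.

At $a = \frac{8}{3}$ the integrand is identically $0$, so $I(\frac{8}{3}) = 0$. The closed form gives $0$, hence $C = 0$.

Setting $a = \frac{1}{4}$:
$$I = \log{\left(\frac{3375}{85184} \right)}.$$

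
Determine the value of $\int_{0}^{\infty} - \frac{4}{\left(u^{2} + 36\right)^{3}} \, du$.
$- \frac{\pi}{10368}$

Start from the standard arctangent integral
$$J(a) = \int_{0}^{\infty} - \frac{4}{a^{2} + u^{2}} \, du = - \frac{2 \pi}{a}.$$

Differentiating under the integral sign with respect to $a$,
$$\frac{dJ}{da} = \int_{0}^{\infty} \frac{8 a}{\left(a^{2} + u^{2}\right)^{2}} \, du = \frac{2 \pi}{a^{2}},$$
so $\int_{0}^{\infty} - \frac{4}{\left(a^{2} + u^{2}\right)^{2}} \, du = - \frac{\pi}{a^{3}}$.

Repeating — each differentiation of $1/(u^2+a^2)^j$ produces $-2ja/(u^2+a^2)^{j+1}$ — and dividing through by $-2ja$ at each step yields, after $2$ differentiations in total,
$$\int_{0}^{\infty} - \frac{4}{\left(a^{2} + u^{2}\right)^{3}} \, du = - \frac{3 \pi}{4 a^{5}}.$$

Setting $a = 6$:
$$I = - \frac{\pi}{10368}.$$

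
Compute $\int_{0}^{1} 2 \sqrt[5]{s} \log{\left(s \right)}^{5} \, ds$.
$- \frac{78125}{972}$

Start from the elementary integral
$$J(a) = \int_{0}^{1} 2 s^{a} \, ds = \frac{2}{a + 1}.$$

Differentiating under the integral sign brings down a factor of $\ln s$:
$$\frac{dJ}{da} = \int_{0}^{1} 2 s^{a} \log{\left(s \right)} \, ds = - \frac{2}{\left(a + 1\right)^{2}}.$$

Repeating $5$ times in total — each differentiation brings down another $\ln s$ — gives
$$\frac{d^{5}J}{da^{5}} = \int_{0}^{1} 2 s^{a} \log{\left(s \right)}^{5} \, ds = - \frac{240}{\left(a + 1\right)^{6}},$$
and the integrand here is exactly the target integrand, so $I = - \frac{240}{\left(a + 1\right)^{6}}$.

Setting $a = \frac{1}{5}$:
$$I = - \frac{78125}{972}.$$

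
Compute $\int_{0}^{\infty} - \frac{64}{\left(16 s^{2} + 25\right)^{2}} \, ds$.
$- \frac{4 \pi}{125}$

Recall the elementary integral
$$J(a) = \int_{0}^{\infty} - \frac{1}{4 \left(a^{2} + s^{2}\right)} \, ds = - \frac{\pi}{8 a}.$$

Differentiating under the integral sign with respect to $a$,
$$\frac{dJ}{da} = \int_{0}^{\infty} \frac{a}{2 \left(a^{2} + s^{2}\right)^{2}} \, ds = \frac{\pi}{8 a^{2}},$$
so $\int_{0}^{\infty} - \frac{1}{4 \left(a^{2} + s^{2}\right)^{2}} \, ds = - \frac{\pi}{16 a^{3}}$.

Setting $a = \frac{5}{4}$:
$$I = - \frac{4 \pi}{125}.$$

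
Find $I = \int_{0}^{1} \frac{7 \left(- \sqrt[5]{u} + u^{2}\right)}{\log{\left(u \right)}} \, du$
$\log{\left(\frac{78125}{128} \right)}$

Introduce a parameter $a$ in the exponent: let $I(a) = \int_{0}^{1} \frac{7 \left(- \sqrt[5]{u} + u^{a}\right)}{\log{\left(u \right)}} \, du$.

Since $\dfrac{\partial}{\partial a}\,u^{a} = u^{a} \ln u$, the $\ln u$ in the denominator cancels and
$$\frac{dI}{da} = \int_{0}^{1} 7 u^{a} \, du = 7 \left[\frac{u^{a+1}}{a+1}\right]_0^1 = \frac{7}{a + 1}.$$

Integrating with respect to $a$ gives $I(a) = \log{\left(\frac{78125 \left(a + 1\right)^{7}}{279936} \right)} + C$.

At $a = \frac{1}{5}$ the integrand is identically $0$, so $I(\frac{1}{5}) = 0$. The closed form gives $0$, hence $C = 0$.

Setting $a = 2$:
$$I = \log{\left(\frac{78125}{128} \right)}.$$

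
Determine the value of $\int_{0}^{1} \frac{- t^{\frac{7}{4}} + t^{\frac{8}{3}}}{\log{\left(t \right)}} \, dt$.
$- \log{\left(\frac{3}{4} \right)}$

Replace the exponent $\frac{7}{4}$ by a parameter $a$: let $I(a) = \int_{0}^{1} \frac{t^{\frac{8}{3}} - t^{a}}{\log{\left(t \right)}} \, dt$.

Since $\dfrac{\partial}{\partial a}\,t^{a} = t^{a} \ln t$, the $\ln t$ in the denominator cancels and
$$\frac{dI}{da} = \int_{0}^{1} -1 t^{a} \, dt = -1 \left[\frac{t^{a+1}}{a+1}\right]_0^1 = - \frac{1}{a + 1}.$$

Integrating with respect to $a$ gives $I(a) = - \log{\left(\frac{3 a}{11} + \frac{3}{11} \right)} + C$.

At $a = \frac{8}{3}$ the integrand is identically $0$, so $I(\frac{8}{3}) = 0$. The closed form gives $0$, hence $C = 0$.

Setting $a = \frac{7}{4}$:
$$I = - \log{\left(\frac{3}{4} \right)}.$$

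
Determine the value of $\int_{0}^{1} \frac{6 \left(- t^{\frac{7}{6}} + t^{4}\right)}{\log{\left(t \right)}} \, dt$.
$\log{\left(\frac{729000000}{4826809} \right)}$

Consider the one-parameter family: let $I(a) = \int_{0}^{1} \frac{6 \left(- t^{\frac{7}{6}} + t^{a}\right)}{\log{\left(t \right)}} \, dt$.

Since $\dfrac{\partial}{\partial a}\,t^{a} = t^{a} \ln t$, the $\ln t$ in the denominator cancels and
$$\frac{dI}{da} = \int_{0}^{1} 6 t^{a} \, dt = 6 \left[\frac{t^{a+1}}{a+1}\right]_0^1 = \frac{6}{a + 1}.$$

Integrating with respect to $a$ gives $I(a) = \log{\left(\frac{46656 \left(a + 1\right)^{6}}{4826809} \right)} + C$.

At $a = \frac{7}{6}$ the integrand is identically $0$, so $I(\frac{7}{6}) = 0$. The closed form gives $0$, hence $C = 0$.

Setting $a = 4$:
$$I = \log{\left(\frac{729000000}{4826809} \right)}.$$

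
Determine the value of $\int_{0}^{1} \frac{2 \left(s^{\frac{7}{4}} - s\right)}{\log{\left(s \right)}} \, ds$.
$- \log{\left(\frac{64}{121} \right)}$

Consider the one-parameter family: let $I(a) = \int_{0}^{1} \frac{2 \left(s^{\frac{7}{4}} - s^{a}\right)}{\log{\left(s \right)}} \, ds$.

Since $\dfrac{\partial}{\partial a}\,s^{a} = s^{a} \ln s$, the $\ln s$ in the denominator cancels and
$$\frac{dI}{da} = \int_{0}^{1} -2 s^{a} \, ds = -2 \left[\frac{s^{a+1}}{a+1}\right]_0^1 = - \frac{2}{a + 1}.$$

Integrating with respect to $a$ gives $I(a) = - \log{\left(\frac{16 \left(a + 1\right)^{2}}{121} \right)} + C$.

At $a = \frac{7}{4}$ the integrand is identically $0$, so $I(\frac{7}{4}) = 0$. The closed form gives $0$, hence $C = 0$.

Setting $a = 1$:
$$I = - \log{\left(\frac{64}{121} \right)}.$$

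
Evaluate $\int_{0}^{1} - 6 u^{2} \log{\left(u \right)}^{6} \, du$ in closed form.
$- \frac{160}{81}$

Consider the simpler parametrised integral
$$J(a) = \int_{0}^{1} - 6 u^{a} \, du = - \frac{6}{a + 1}.$$

Differentiating under the integral sign brings down a factor of $\ln u$:
$$\frac{dJ}{da} = \int_{0}^{1} - 6 u^{a} \log{\left(u \right)} \, du = \frac{6}{\left(a + 1\right)^{2}}.$$

Repeating $6$ times in total — each differentiation brings down another $\ln u$ — gives
$$\frac{d^{6}J}{da^{6}} = \int_{0}^{1} - 6 u^{a} \log{\left(u \right)}^{6} \, du = - \frac{4320}{\left(a + 1\right)^{7}},$$
and the integrand here is exactly the target integrand, so $I = - \frac{4320}{\left(a + 1\right)^{7}}$.

Setting $a = 2$:
$$I = - \frac{160}{81}.$$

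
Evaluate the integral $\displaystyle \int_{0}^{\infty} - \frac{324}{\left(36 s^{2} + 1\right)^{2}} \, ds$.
$- \frac{27 \pi}{2}$

Start from the standard arctangent integral
$$J(a) = \int_{0}^{\infty} - \frac{1}{4 \left(a^{2} + s^{2}\right)} \, ds = - \frac{\pi}{8 a}.$$

Differentiating under the integral sign with respect to $a$,
$$\frac{dJ}{da} = \int_{0}^{\infty} \frac{a}{2 \left(a^{2} + s^{2}\right)^{2}} \, ds = \frac{\pi}{8 a^{2}},$$
so $\int_{0}^{\infty} - \frac{1}{4 \left(a^{2} + s^{2}\right)^{2}} \, ds = - \frac{\pi}{16 a^{3}}$.

Setting $a = \frac{1}{6}$:
$$I = - \frac{27 \pi}{2}.$$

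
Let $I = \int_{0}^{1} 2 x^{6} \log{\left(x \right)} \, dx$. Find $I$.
$- \frac{2}{49}$

Begin with the known integral
$$J(a) = \int_{0}^{1} 2 x^{a} \, dx = \frac{2}{a + 1}.$$

Differentiating under the integral sign brings down a factor of $\ln x$:
$$\frac{dJ}{da} = \int_{0}^{1} 2 x^{a} \log{\left(x \right)} \, dx = - \frac{2}{\left(a + 1\right)^{2}}.$$

The integral on the left is $I$, so $I = - \frac{2}{\left(a + 1\right)^{2}}$.

Setting $a = 6$:
$$I = - \frac{2}{49}.$$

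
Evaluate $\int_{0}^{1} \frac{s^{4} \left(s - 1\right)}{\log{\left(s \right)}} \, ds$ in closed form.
$\log{\left(\frac{6}{5} \right)}$

Introduce a parameter $a$ in the exponent: let $I(a) = \int_{0}^{1} \frac{- s^{4} + s^{a}}{\log{\left(s \right)}} \, ds$.

Since $\dfrac{\partial}{\partial a}\,s^{a} = s^{a} \ln s$, the $\ln s$ in the denominator cancels and
$$\frac{dI}{da} = \int_{0}^{1} s^{a} \, ds = \left[\frac{s^{a+1}}{a+1}\right]_0^1 = \frac{1}{a + 1}.$$

Integrating with respect to $a$ gives $I(a) = \log{\left(\frac{a}{5} + \frac{1}{5} \right)} + C$.

At $a = 4$ the integrand is identically $0$, so $I(4) = 0$. The closed form gives $0$, hence $C = 0$.

Setting $a = 5$:
$$I = \log{\left(\frac{6}{5} \right)}.$$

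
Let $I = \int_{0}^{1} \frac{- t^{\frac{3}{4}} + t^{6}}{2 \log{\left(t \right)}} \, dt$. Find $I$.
$\log{\left(2 \right)}$

Consider the one-parameter family: let $I(a) = \int_{0}^{1} \frac{t^{6} - t^{a}}{2 \log{\left(t \right)}} \, dt$.

Since $\dfrac{\partial}{\partial a}\,t^{a} = t^{a} \ln t$, the $\ln t$ in the denominator cancels and
$$\frac{dI}{da} = \int_{0}^{1} - \frac{1}{2} t^{a} \, dt = - \frac{1}{2} \left[\frac{t^{a+1}}{a+1}\right]_0^1 = - \frac{1}{2 a + 2}.$$

Integrating with respect to $a$ gives $I(a) = - \frac{\log{\left(a + 1 \right)}}{2} + \frac{\log{\left(7 \right)}}{2} + C$.

At $a = 6$ the integrand is identically $0$, so $I(6) = 0$. The closed form gives $0$, hence $C = 0$.

Setting $a = \frac{3}{4}$:
$$I = \log{\left(2 \right)}.$$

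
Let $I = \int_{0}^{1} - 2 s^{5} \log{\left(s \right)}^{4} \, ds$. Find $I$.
$- \frac{1}{162}$

Begin with the known integral
$$J(a) = \int_{0}^{1} - 2 s^{a} \, ds = - \frac{2}{a + 1}.$$

Differentiating under the integral sign brings down a factor of $\ln s$:
$$\frac{dJ}{da} = \int_{0}^{1} - 2 s^{a} \log{\left(s \right)} \, ds = \frac{2}{\left(a + 1\right)^{2}}.$$

Repeating $4$ times in total — each differentiation brings down another $\ln s$ — gives
$$\frac{d^{4}J}{da^{4}} = \int_{0}^{1} - 2 s^{a} \log{\left(s \right)}^{4} \, ds = - \frac{48}{\left(a + 1\right)^{5}},$$
and the integrand here is exactly the target integrand, so $I = - \frac{48}{\left(a + 1\right)^{5}}$.

Setting $a = 5$:
$$I = - \frac{1}{162}.$$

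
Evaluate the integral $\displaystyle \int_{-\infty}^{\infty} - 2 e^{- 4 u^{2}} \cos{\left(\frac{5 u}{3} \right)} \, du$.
$- \frac{\sqrt{\pi}}{e^{\frac{25}{144}}}$

Define $I(b) = \int_{-\infty}^{\infty} - 2 e^{- 4 u^{2}} \cos{\left(b u \right)} \, du$.

Differentiating under the integral sign,
$$I'(b) = \int_{-\infty}^{\infty} 2 u e^{- 4 u^{2}} \sin{\left(b u \right)} \, du.$$

Integrate $\int_{-\infty}^{\infty} u \sin(b u)\, e^{- 4 u^{2}}\, du$ by parts with $w = \sin(b u)$ and $dv = u\, e^{- 4 u^{2}}\, du$, giving $v = - \frac{e^{- 4 u^{2}}}{8}$. The boundary term vanishes and
$$\int_{-\infty}^{\infty} u \sin(b u)\, e^{- 4 u^{2}}\, du = \frac{b}{8} \int_{-\infty}^{\infty} \cos(b u)\, e^{- 4 u^{2}}\, du,$$
so $I'(b) = - \frac{b}{8}\, I(b)$.

This is a separable first-order ODE; solving with the initial condition $I(0) = \int_{-\infty}^{\infty} - 2 e^{- 4 u^{2}}\,du = - \sqrt{\pi}$ gives
$$I(b) = - \sqrt{\pi} e^{- \frac{b^{2}}{16}}.$$

Setting $b = \frac{5}{3}$:
$$I = - \frac{\sqrt{\pi}}{e^{\frac{25}{144}}}.$$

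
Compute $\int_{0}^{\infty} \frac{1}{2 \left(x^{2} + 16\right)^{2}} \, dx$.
$\frac{\pi}{512}$

Start from the standard arctangent integral
$$J(a) = \int_{0}^{\infty} \frac{1}{2 \left(a^{2} + x^{2}\right)} \, dx = \frac{\pi}{4 a}.$$

Differentiating under the integral sign with respect to $a$,
$$\frac{dJ}{da} = \int_{0}^{\infty} - \frac{a}{\left(a^{2} + x^{2}\right)^{2}} \, dx = - \frac{\pi}{4 a^{2}},$$
so $\int_{0}^{\infty} \frac{1}{2 \left(a^{2} + x^{2}\right)^{2}} \, dx = \frac{\pi}{8 a^{3}}$.

Setting $a = 4$:
$$I = \frac{\pi}{512}.$$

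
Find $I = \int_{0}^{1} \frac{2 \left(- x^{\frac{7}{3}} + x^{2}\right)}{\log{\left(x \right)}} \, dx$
$\log{\left(\frac{81}{100} \right)}$

Introduce a parameter $a$ in the exponent: let $I(a) = \int_{0}^{1} \frac{2 \left(- x^{\frac{7}{3}} + x^{a}\right)}{\log{\left(x \right)}} \, dx$.

Since $\dfrac{\partial}{\partial a}\,x^{a} = x^{a} \ln x$, the $\ln x$ in the denominator cancels and
$$\frac{dI}{da} = \int_{0}^{1} 2 x^{a} \, dx = 2 \left[\frac{x^{a+1}}{a+1}\right]_0^1 = \frac{2}{a + 1}.$$

Integrating with respect to $a$ gives $I(a) = \log{\left(\frac{9 \left(a + 1\right)^{2}}{100} \right)} + C$.

At $a = \frac{7}{3}$ the integrand is identically $0$, so $I(\frac{7}{3}) = 0$. The closed form gives $0$, hence $C = 0$.

Setting $a = 2$:
$$I = \log{\left(\frac{81}{100} \right)}.$$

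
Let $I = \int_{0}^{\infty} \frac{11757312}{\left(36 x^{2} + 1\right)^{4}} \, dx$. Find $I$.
$306180 \pi$

Begin with the known result
$$J(a) = \int_{0}^{\infty} \frac{7}{a^{2} + x^{2}} \, dx = \frac{7 \pi}{2 a}.$$

Differentiating under the integral sign with respect to $a$,
$$\frac{dJ}{da} = \int_{0}^{\infty} - \frac{14 a}{\left(a^{2} + x^{2}\right)^{2}} \, dx = - \frac{7 \pi}{2 a^{2}},$$
so $\int_{0}^{\infty} \frac{7}{\left(a^{2} + x^{2}\right)^{2}} \, dx = \frac{7 \pi}{4 a^{3}}$.

Repeating — each differentiation of $1/(x^2+a^2)^j$ produces $-2ja/(x^2+a^2)^{j+1}$ — and dividing through by $-2ja$ at each step yields, after $3$ differentiations in total,
$$\int_{0}^{\infty} \frac{7}{\left(a^{2} + x^{2}\right)^{4}} \, dx = \frac{35 \pi}{32 a^{7}}.$$

Setting $a = \frac{1}{6}$:
$$I = 306180 \pi.$$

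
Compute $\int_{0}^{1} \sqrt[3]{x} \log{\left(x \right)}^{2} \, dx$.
$\frac{27}{32}$

Consider the simpler parametrised integral
$$J(a) = \int_{0}^{1} x^{a} \, dx = \frac{1}{a + 1}.$$

Differentiating under the integral sign brings down a factor of $\ln x$:
$$\frac{dJ}{da} = \int_{0}^{1} x^{a} \log{\left(x \right)} \, dx = - \frac{1}{\left(a + 1\right)^{2}}.$$

Repeating twice in total — each differentiation brings down another $\ln x$ — gives
$$\frac{d^{2}J}{da^{2}} = \int_{0}^{1} x^{a} \log{\left(x \right)}^{2} \, dx = \frac{2}{\left(a + 1\right)^{3}},$$
and the integrand here is exactly the target integrand, so $I = \frac{2}{\left(a + 1\right)^{3}}$.

Setting $a = \frac{1}{3}$:
$$I = \frac{27}{32}.$$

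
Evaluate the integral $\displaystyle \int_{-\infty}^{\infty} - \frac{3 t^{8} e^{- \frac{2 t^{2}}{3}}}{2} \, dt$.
$- \frac{25515 \sqrt{6} \sqrt{\pi}}{1024}$

Begin with the known integral
$$J(a) = \int_{-\infty}^{\infty} - \frac{3 e^{- a t^{2}}}{2} \, dt = - \frac{3 \sqrt{\pi}}{2 \sqrt{a}}.$$

Differentiating under the integral sign brings down a factor of $(-t^2)$:
$$\frac{dJ}{da} = \int_{-\infty}^{\infty} \frac{3 t^{2} e^{- a t^{2}}}{2} \, dt = \frac{3 \sqrt{\pi}}{4 a^{\frac{3}{2}}}.$$

Repeating $4$ times in total — each differentiation brings down another $(-t^2)$ — gives
$$\frac{d^{4}J}{da^{4}} = \int_{-\infty}^{\infty} - \frac{3 t^{8} e^{- a t^{2}}}{2} \, dt = - \frac{315 \sqrt{\pi}}{32 a^{\frac{9}{2}}},$$
and the integrand here is exactly the target integrand, so $I = - \frac{315 \sqrt{\pi}}{32 a^{\frac{9}{2}}}$.

Setting $a = \frac{2}{3}$:
$$I = - \frac{25515 \sqrt{6} \sqrt{\pi}}{1024}.$$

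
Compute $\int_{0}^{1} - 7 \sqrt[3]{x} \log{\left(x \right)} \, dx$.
$\frac{63}{16}$

Begin with the known integral
$$J(a) = \int_{0}^{1} - 7 x^{a} \, dx = - \frac{7}{a + 1}.$$

Differentiating under the integral sign brings down a factor of $\ln x$:
$$\frac{dJ}{da} = \int_{0}^{1} - 7 x^{a} \log{\left(x \right)} \, dx = \frac{7}{\left(a + 1\right)^{2}}.$$

The integral on the left is $I$, so $I = \frac{7}{\left(a + 1\right)^{2}}$.

Setting $a = \frac{1}{3}$:
$$I = \frac{63}{16}.$$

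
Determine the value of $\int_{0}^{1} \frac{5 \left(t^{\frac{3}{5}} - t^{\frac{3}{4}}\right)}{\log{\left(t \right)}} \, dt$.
$\log{\left(\frac{33554432}{52521875} \right)}$

Consider the one-parameter family: let $I(a) = \int_{0}^{1} \frac{5 \left(- t^{\frac{3}{4}} + t^{a}\right)}{\log{\left(t \right)}} \, dt$.

Since $\dfrac{\partial}{\partial a}\,t^{a} = t^{a} \ln t$, the $\ln t$ in the denominator cancels and
$$\frac{dI}{da} = \int_{0}^{1} 5 t^{a} \, dt = 5 \left[\frac{t^{a+1}}{a+1}\right]_0^1 = \frac{5}{a + 1}.$$

Integrating with respect to $a$ gives $I(a) = \log{\left(\frac{1024 \left(a + 1\right)^{5}}{16807} \right)} + C$.

At $a = \frac{3}{4}$ the integrand is identically $0$, so $I(\frac{3}{4}) = 0$. The closed form gives $0$, hence $C = 0$.

Setting $a = \frac{3}{5}$:
$$I = \log{\left(\frac{33554432}{52521875} \right)}.$$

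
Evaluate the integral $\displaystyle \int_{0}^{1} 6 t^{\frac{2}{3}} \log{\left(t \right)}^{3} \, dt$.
$- \frac{2916}{625}$

Consider the simpler parametrised integral
$$J(a) = \int_{0}^{1} 6 t^{a} \, dt = \frac{6}{a + 1}.$$

Differentiating under the integral sign brings down a factor of $\ln t$:
$$\frac{dJ}{da} = \int_{0}^{1} 6 t^{a} \log{\left(t \right)} \, dt = - \frac{6}{\left(a + 1\right)^{2}}.$$

Repeating $3$ times in total — each differentiation brings down another $\ln t$ — gives
$$\frac{d^{3}J}{da^{3}} = \int_{0}^{1} 6 t^{a} \log{\left(t \right)}^{3} \, dt = - \frac{36}{\left(a + 1\right)^{4}},$$
and the integrand here is exactly the target integrand, so $I = - \frac{36}{\left(a + 1\right)^{4}}$.

Setting $a = \frac{2}{3}$:
$$I = - \frac{2916}{625}.$$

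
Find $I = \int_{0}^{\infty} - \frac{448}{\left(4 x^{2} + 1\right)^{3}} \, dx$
$- 42 \pi$

Recall the elementary integral
$$J(a) = \int_{0}^{\infty} - \frac{7}{a^{2} + x^{2}} \, dx = - \frac{7 \pi}{2 a}.$$

Differentiating under the integral sign with respect to $a$,
$$\frac{dJ}{da} = \int_{0}^{\infty} \frac{14 a}{\left(a^{2} + x^{2}\right)^{2}} \, dx = \frac{7 \pi}{2 a^{2}},$$
so $\int_{0}^{\infty} - \frac{7}{\left(a^{2} + x^{2}\right)^{2}} \, dx = - \frac{7 \pi}{4 a^{3}}$.

Repeating — each differentiation of $1/(x^2+a^2)^j$ produces $-2ja/(x^2+a^2)^{j+1}$ — and dividing through by $-2ja$ at each step yields, after $2$ differentiations in total,
$$\int_{0}^{\infty} - \frac{7}{\left(a^{2} + x^{2}\right)^{3}} \, dx = - \frac{21 \pi}{16 a^{5}}.$$

Setting $a = \frac{1}{2}$:
$$I = - 42 \pi.$$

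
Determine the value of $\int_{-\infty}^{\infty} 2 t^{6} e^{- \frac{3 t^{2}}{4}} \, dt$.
$\frac{160 \sqrt{3} \sqrt{\pi}}{27}$

Start from the elementary integral
$$J(a) = \int_{-\infty}^{\infty} 2 e^{- a t^{2}} \, dt = \frac{2 \sqrt{\pi}}{\sqrt{a}}.$$

Differentiating under the integral sign brings down a factor of $(-t^2)$:
$$\frac{dJ}{da} = \int_{-\infty}^{\infty} - 2 t^{2} e^{- a t^{2}} \, dt = - \frac{\sqrt{\pi}}{a^{\frac{3}{2}}}.$$

Repeating $3$ times in total — each differentiation brings down another $(-t^2)$ — gives
$$\frac{d^{3}J}{da^{3}} = \int_{-\infty}^{\infty} - 2 t^{6} e^{- a t^{2}} \, dt = - \frac{15 \sqrt{\pi}}{4 a^{\frac{7}{2}}},$$
and the integrand here is $(-1)^{3}$ times the target integrand, so $I = (-1)^{3}\,\frac{d^{3}J}{da^{3}} = \frac{15 \sqrt{\pi}}{4 a^{\frac{7}{2}}}$.

Setting $a = \frac{3}{4}$:
$$I = \frac{160 \sqrt{3} \sqrt{\pi}}{27}.$$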